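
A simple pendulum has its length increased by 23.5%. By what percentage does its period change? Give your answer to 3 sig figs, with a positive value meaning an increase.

11.1%

T ∝ √L, so T'/T = √(1.235) = 1.111.
Percentage change in T = (1.111 − 1) × 100% = 11.1%.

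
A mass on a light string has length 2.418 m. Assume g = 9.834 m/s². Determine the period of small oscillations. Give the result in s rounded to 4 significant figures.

T = 2π√(L/g) = 2π√(2.418/9.834) = 2π × 0.49586 = 3.116 s.

3.116 s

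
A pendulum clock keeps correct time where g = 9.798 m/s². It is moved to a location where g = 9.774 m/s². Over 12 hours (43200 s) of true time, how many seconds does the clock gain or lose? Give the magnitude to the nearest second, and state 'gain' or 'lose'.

lose 53 s

The clock's period scales as T ∝ 1/√g, so T'/T = √(9.798/9.774) = 1.00123.
In 43200 s of true time the clock registers 43200/1.00123 = 43147.1 s, so it loses 53 s.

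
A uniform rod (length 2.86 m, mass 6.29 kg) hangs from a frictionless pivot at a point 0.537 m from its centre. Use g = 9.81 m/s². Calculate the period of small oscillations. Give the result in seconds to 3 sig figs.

For a physical pendulum T = 2π√(I/(mgd)), with d = 0.5370 m from pivot to centre of mass.
I_cm = mL²/12 = 6.29 × 2.86²/12 = 4.287 kg·m²; I = I_cm + md² = 4.287 + 6.29 × 0.5370² = 6.101 kg·m².
T = 2π√(6.101/(6.29 × 9.81 × 0.5370)) = 2.70 s.

2.70 s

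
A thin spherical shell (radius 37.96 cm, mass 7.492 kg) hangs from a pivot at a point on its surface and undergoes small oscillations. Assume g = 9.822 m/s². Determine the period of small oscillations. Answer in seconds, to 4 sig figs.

1.595 s

I_cm = (2/3)mr² = 0.71971 kg·m². The pivot is at distance d = 0.3796 m from the centre of mass.
By the parallel-axis theorem, I = I_cm + md² = 0.71971 + 1.0796 = 1.7993 kg·m².
T = 2π√(I/(mgd)) = 2π√(1.7993/(7.492 × 9.822 × 0.3796)) = 1.595 s.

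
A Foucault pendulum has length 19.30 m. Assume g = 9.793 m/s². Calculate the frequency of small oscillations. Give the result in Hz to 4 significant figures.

0.1134 Hz

T = 2π√(L/g) = 2π√(19.30/9.793) = 8.8207 s, so f = 1/T = 0.1134 Hz.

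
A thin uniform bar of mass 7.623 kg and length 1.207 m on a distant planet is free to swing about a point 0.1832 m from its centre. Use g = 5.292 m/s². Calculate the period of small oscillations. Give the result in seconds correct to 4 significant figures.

2.512 s

For a physical pendulum T = 2π√(I/(mgd)), with d = 0.18320 m from pivot to centre of mass.
I_cm = mL²/12 = 7.623 × 1.207²/12 = 0.92546 kg·m²; I = I_cm + md² = 0.92546 + 7.623 × 0.18320² = 1.1813 kg·m².
T = 2π√(1.1813/(7.623 × 5.292 × 0.18320)) = 2.512 s.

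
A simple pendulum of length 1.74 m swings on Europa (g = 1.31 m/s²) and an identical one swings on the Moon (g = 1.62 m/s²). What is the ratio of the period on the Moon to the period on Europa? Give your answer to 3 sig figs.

0.899

T ∝ 1/√g, so T₂/T₁ = √(g₁/g₂) = √(1.31/1.62) = 0.899.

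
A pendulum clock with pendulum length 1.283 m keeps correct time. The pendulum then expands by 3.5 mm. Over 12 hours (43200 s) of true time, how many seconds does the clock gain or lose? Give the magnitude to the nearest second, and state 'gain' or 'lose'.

T ∝ √L, so T'/T = √(1.28650/1.283) = 1.00136.
In 43200 s of true time the clock registers 43200/1.00136 = 43141.2 s, so it loses 59 s.

lose 59 s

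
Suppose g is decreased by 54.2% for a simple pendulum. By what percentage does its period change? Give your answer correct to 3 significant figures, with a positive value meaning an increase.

47.8%

T ∝ 1/√g, so T'/T = 1/√(0.4580) = 1.478.
Percentage change in T = (1.478 − 1) × 100% = 47.8%.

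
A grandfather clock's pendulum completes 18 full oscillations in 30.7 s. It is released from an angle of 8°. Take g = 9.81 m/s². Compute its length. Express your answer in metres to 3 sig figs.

T = 30.7/18 = 1.706 s.
From T = 2π√(L/g), L = gT²/(4π²) = 9.81 × 1.706²/(4π²) = 0.723 m.

0.723 m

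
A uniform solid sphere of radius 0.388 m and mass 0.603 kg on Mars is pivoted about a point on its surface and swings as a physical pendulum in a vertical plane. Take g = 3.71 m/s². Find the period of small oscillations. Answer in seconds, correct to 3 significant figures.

2.40 s

I_cm = (2/5)mr² = 0.03631 kg·m². The pivot is at distance d = 0.388 m from the centre of mass.
By the parallel-axis theorem, I = I_cm + md² = 0.03631 + 0.09078 = 0.1271 kg·m².
T = 2π√(I/(mgd)) = 2π√(0.1271/(0.603 × 3.71 × 0.388)) = 2.40 s.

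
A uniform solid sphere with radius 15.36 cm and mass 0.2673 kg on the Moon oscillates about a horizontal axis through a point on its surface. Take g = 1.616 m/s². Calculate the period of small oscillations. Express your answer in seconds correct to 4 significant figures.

2.292 s

I_cm = (2/5)mr² = 0.0025226 kg·m². The pivot is at distance d = 0.1536 m from the centre of mass.
By the parallel-axis theorem, I = I_cm + md² = 0.0025226 + 0.0063064 = 0.0088290 kg·m².
T = 2π√(I/(mgd)) = 2π√(0.0088290/(0.2673 × 1.616 × 0.1536)) = 2.292 s.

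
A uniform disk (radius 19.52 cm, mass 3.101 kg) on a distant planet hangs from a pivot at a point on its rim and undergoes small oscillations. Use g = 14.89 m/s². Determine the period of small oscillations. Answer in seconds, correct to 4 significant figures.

0.8811 s

I_cm = ½mr² = 0.059079 kg·m². The pivot is at distance d = 0.1952 m from the centre of mass.
By the parallel-axis theorem, I = I_cm + md² = 0.059079 + 0.11816 = 0.17724 kg·m².
T = 2π√(I/(mgd)) = 2π√(0.17724/(3.101 × 14.89 × 0.1952)) = 0.8811 s.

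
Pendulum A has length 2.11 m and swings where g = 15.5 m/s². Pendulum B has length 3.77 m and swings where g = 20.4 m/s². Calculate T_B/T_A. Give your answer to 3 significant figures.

1.17

T = 2π√(L/g), so T_B/T_A = √((L_B/g_B)/(L_A/g_A)) = √((3.77/20.4)/(2.11/15.5)) = 1.17.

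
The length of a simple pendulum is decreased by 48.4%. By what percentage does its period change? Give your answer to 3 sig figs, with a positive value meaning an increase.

T ∝ √L, so T'/T = √(0.5160) = 0.7183.
Percentage change in T = (0.7183 − 1) × 100% = -28.2%.

-28.2%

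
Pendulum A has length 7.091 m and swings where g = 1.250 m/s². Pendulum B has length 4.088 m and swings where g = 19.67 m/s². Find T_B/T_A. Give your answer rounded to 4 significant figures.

0.1914

T = 2π√(L/g), so T_B/T_A = √((L_B/g_B)/(L_A/g_A)) = √((4.088/19.67)/(7.091/1.250)) = 0.1914.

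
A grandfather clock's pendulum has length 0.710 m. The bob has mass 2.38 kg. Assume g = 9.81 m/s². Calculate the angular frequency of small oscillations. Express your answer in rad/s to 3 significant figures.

ω = √(g/L) = √(9.81/0.710) = 3.72 rad/s.

3.72 rad/s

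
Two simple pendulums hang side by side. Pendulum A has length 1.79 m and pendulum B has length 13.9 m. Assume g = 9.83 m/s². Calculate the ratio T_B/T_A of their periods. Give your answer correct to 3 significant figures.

2.79

T ∝ √L, so T_B/T_A = √(L_B/L_A) = √(13.9/1.79) = 2.79.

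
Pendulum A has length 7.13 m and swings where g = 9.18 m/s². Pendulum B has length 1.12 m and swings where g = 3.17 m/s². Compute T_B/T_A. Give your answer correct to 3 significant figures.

T = 2π√(L/g), so T_B/T_A = √((L_B/g_B)/(L_A/g_A)) = √((1.12/3.17)/(7.13/9.18)) = 0.674.

0.674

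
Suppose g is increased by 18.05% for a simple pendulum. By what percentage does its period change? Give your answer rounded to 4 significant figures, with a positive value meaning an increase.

T ∝ 1/√g, so T'/T = 1/√(1.1805) = 0.92038.
Percentage change in T = (0.92038 − 1) × 100% = -7.962%.

-7.962%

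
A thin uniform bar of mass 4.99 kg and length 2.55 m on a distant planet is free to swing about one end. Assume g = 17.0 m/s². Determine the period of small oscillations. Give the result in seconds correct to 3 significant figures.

1.99 s

For a physical pendulum T = 2π√(I/(mgd)), with d = 1.275 m from pivot to centre of mass.
I_cm = mL²/12 = 4.99 × 2.55²/12 = 2.704 kg·m²; I = I_cm + md² = 2.704 + 4.99 × 1.275² = 10.82 kg·m².
T = 2π√(10.82/(4.99 × 17.0 × 1.275)) = 1.99 s.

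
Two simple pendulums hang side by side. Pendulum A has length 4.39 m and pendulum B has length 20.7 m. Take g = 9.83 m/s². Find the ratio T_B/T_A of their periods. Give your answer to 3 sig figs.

2.17

T ∝ √L, so T_B/T_A = √(L_B/L_A) = √(20.7/4.39) = 2.17.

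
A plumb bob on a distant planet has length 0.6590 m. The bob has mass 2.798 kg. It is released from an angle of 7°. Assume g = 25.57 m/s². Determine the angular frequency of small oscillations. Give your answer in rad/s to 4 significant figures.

ω = √(g/L) = √(25.57/0.6590) = 6.229 rad/s.

6.229 rad/s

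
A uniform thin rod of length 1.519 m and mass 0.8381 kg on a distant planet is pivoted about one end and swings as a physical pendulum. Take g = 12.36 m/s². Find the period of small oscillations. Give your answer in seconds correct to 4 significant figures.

1.798 s

For a physical pendulum T = 2π√(I/(mgd)), with d = 0.75950 m from pivot to centre of mass.
I_cm = mL²/12 = 0.8381 × 1.519²/12 = 0.16115 kg·m²; I = I_cm + md² = 0.16115 + 0.8381 × 0.75950² = 0.64460 kg·m².
T = 2π√(0.64460/(0.8381 × 12.36 × 0.75950)) = 1.798 s.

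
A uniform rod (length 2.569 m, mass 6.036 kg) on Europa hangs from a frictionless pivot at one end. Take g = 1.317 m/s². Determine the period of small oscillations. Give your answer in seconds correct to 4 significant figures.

For a physical pendulum T = 2π√(I/(mgd)), with d = 1.2845 m from pivot to centre of mass.
I_cm = mL²/12 = 6.036 × 2.569²/12 = 3.3197 kg·m²; I = I_cm + md² = 3.3197 + 6.036 × 1.2845² = 13.279 kg·m².
T = 2π√(13.279/(6.036 × 1.317 × 1.2845)) = 7.165 s.

7.165 s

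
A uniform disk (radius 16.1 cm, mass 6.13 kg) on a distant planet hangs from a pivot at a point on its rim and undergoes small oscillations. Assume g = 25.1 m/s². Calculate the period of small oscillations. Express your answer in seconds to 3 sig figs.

I_cm = ½mr² = 0.07945 kg·m². The pivot is at distance d = 0.161 m from the centre of mass.
By the parallel-axis theorem, I = I_cm + md² = 0.07945 + 0.1589 = 0.2383 kg·m².
T = 2π√(I/(mgd)) = 2π√(0.2383/(6.13 × 25.1 × 0.161)) = 0.616 s.

0.616 s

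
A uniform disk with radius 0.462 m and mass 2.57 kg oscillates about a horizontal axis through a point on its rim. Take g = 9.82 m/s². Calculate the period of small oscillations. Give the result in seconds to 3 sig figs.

I_cm = ½mr² = 0.2743 kg·m². The pivot is at distance d = 0.462 m from the centre of mass.
By the parallel-axis theorem, I = I_cm + md² = 0.2743 + 0.5486 = 0.8228 kg·m².
T = 2π√(I/(mgd)) = 2π√(0.8228/(2.57 × 9.82 × 0.462)) = 1.67 s.

1.67 s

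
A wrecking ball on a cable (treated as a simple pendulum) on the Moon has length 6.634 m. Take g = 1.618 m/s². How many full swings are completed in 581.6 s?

T = 2π√(L/g) = 2π√(6.634/1.618) = 12.723 s.
Number of complete oscillations = ⌊581.6/12.723⌋ = ⌊45.714⌋ = 45.

45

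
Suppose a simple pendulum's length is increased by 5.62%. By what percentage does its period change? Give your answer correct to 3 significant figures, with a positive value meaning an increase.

2.77%

T ∝ √L, so T'/T = √(1.056) = 1.028.
Percentage change in T = (1.028 − 1) × 100% = 2.77%.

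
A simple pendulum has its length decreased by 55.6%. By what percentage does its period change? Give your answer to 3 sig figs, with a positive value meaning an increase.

-33.4%

T ∝ √L, so T'/T = √(0.4440) = 0.6663.
Percentage change in T = (0.6663 − 1) × 100% = -33.4%.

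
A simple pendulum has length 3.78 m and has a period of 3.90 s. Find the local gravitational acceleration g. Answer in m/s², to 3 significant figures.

9.81 m/s²

From T = 2π√(L/g), g = 4π²L/T² = 4π² × 3.78/3.900² = 9.81 m/s².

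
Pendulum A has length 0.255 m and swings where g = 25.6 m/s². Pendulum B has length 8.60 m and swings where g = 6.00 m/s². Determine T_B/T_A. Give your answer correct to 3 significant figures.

T = 2π√(L/g), so T_B/T_A = √((L_B/g_B)/(L_A/g_A)) = √((8.60/6.00)/(0.255/25.6)) = 12.0.

12.0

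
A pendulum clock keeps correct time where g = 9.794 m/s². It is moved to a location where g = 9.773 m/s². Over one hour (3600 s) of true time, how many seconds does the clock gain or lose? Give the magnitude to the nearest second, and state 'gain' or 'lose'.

The clock's period scales as T ∝ 1/√g, so T'/T = √(9.794/9.773) = 1.00107.
In 3600 s of true time the clock registers 3600/1.00107 = 3596.1 s, so it loses 4 s.

lose 4 s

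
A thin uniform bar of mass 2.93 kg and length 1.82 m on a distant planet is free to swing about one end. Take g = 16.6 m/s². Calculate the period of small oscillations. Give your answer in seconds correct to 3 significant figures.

1.70 s

For a physical pendulum T = 2π√(I/(mgd)), with d = 0.9100 m from pivot to centre of mass.
I_cm = mL²/12 = 2.93 × 1.82²/12 = 0.8088 kg·m²; I = I_cm + md² = 0.8088 + 2.93 × 0.9100² = 3.235 kg·m².
T = 2π√(3.235/(2.93 × 16.6 × 0.9100)) = 1.70 s.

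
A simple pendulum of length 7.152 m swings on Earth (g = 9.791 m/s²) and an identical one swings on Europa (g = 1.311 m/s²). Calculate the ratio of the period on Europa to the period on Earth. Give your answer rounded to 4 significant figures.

2.733

T ∝ 1/√g, so T₂/T₁ = √(g₁/g₂) = √(9.791/1.311) = 2.733.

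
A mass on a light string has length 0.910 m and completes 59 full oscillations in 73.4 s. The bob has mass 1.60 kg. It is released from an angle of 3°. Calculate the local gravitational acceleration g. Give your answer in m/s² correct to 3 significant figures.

23.2 m/s²

T = 73.4/59 = 1.244 s.
From T = 2π√(L/g), g = 4π²L/T² = 4π² × 0.910/1.244² = 23.2 m/s².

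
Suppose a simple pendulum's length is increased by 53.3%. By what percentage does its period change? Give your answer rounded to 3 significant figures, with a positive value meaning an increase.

23.8%

T ∝ √L, so T'/T = √(1.533) = 1.238.
Percentage change in T = (1.238 − 1) × 100% = 23.8%.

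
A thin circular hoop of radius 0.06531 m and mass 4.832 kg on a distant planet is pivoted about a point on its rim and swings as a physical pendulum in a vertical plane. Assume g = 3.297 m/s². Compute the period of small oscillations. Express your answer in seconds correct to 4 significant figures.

I_cm = mr² = 0.020610 kg·m². The pivot is at distance d = 0.06531 m from the centre of mass.
By the parallel-axis theorem, I = I_cm + md² = 0.020610 + 0.020610 = 0.041221 kg·m².
T = 2π√(I/(mgd)) = 2π√(0.041221/(4.832 × 3.297 × 0.06531)) = 1.251 s.

1.251 s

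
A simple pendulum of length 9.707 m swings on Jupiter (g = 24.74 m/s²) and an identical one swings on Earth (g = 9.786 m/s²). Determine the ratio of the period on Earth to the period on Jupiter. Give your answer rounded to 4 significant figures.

1.590

T ∝ 1/√g, so T₂/T₁ = √(g₁/g₂) = √(24.74/9.786) = 1.590.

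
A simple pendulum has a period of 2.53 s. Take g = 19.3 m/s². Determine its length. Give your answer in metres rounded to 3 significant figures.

From T = 2π√(L/g), L = gT²/(4π²) = 19.3 × 2.530²/(4π²) = 3.13 m.

3.13 m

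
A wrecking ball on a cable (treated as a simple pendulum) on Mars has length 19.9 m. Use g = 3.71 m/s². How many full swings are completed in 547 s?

T = 2π√(L/g) = 2π√(19.9/3.71) = 14.55 s.
Number of complete oscillations = ⌊547/14.55⌋ = ⌊37.59⌋ = 37.

37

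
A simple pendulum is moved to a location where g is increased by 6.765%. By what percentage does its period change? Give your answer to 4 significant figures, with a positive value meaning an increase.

-3.220%

T ∝ 1/√g, so T'/T = 1/√(1.0676) = 0.96780.
Percentage change in T = (0.96780 − 1) × 100% = -3.220%.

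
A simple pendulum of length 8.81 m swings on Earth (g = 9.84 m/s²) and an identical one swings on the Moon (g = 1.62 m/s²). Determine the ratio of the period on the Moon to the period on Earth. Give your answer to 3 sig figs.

T ∝ 1/√g, so T₂/T₁ = √(g₁/g₂) = √(9.84/1.62) = 2.46.

2.46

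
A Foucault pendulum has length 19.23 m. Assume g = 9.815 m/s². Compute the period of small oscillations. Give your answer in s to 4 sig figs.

8.795 s

T = 2π√(L/g) = 2π√(19.23/9.815) = 2π × 1.3997 = 8.795 s.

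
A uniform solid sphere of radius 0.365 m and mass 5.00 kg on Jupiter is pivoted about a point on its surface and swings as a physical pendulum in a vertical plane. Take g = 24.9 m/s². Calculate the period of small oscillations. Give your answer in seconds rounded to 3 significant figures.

I_cm = (2/5)mr² = 0.2664 kg·m². The pivot is at distance d = 0.365 m from the centre of mass.
By the parallel-axis theorem, I = I_cm + md² = 0.2664 + 0.6661 = 0.9326 kg·m².
T = 2π√(I/(mgd)) = 2π√(0.9326/(5.00 × 24.9 × 0.365)) = 0.900 s.

0.900 s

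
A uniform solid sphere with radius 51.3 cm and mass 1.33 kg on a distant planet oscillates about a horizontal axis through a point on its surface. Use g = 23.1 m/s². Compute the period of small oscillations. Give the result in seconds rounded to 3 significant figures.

I_cm = (2/5)mr² = 0.1400 kg·m². The pivot is at distance d = 0.513 m from the centre of mass.
By the parallel-axis theorem, I = I_cm + md² = 0.1400 + 0.3500 = 0.4900 kg·m².
T = 2π√(I/(mgd)) = 2π√(0.4900/(1.33 × 23.1 × 0.513)) = 1.11 s.

1.11 s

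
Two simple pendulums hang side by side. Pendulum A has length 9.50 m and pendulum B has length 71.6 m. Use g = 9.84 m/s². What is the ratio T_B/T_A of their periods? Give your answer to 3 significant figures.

2.75

T ∝ √L, so T_B/T_A = √(L_B/L_A) = √(71.6/9.50) = 2.75.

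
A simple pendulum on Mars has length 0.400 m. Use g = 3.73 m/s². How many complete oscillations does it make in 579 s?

281

T = 2π√(L/g) = 2π√(0.400/3.73) = 2.058 s.
Number of complete oscillations = ⌊579/2.058⌋ = ⌊281.4⌋ = 281.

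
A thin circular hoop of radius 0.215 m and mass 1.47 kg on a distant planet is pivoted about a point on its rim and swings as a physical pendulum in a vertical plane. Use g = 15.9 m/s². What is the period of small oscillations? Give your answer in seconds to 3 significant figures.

I_cm = mr² = 0.06795 kg·m². The pivot is at distance d = 0.215 m from the centre of mass.
By the parallel-axis theorem, I = I_cm + md² = 0.06795 + 0.06795 = 0.1359 kg·m².
T = 2π√(I/(mgd)) = 2π√(0.1359/(1.47 × 15.9 × 0.215)) = 1.03 s.

1.03 s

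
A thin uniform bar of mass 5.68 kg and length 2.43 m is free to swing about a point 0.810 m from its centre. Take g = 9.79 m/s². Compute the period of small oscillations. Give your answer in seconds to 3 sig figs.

For a physical pendulum T = 2π√(I/(mgd)), with d = 0.8100 m from pivot to centre of mass.
I_cm = mL²/12 = 5.68 × 2.43²/12 = 2.795 kg·m²; I = I_cm + md² = 2.795 + 5.68 × 0.8100² = 6.522 kg·m².
T = 2π√(6.522/(5.68 × 9.79 × 0.8100)) = 2.39 s.

2.39 s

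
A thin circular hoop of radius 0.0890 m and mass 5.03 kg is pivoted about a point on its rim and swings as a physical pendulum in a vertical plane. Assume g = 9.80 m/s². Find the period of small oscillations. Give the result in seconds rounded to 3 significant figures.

0.847 s

I_cm = mr² = 0.03984 kg·m². The pivot is at distance d = 0.0890 m from the centre of mass.
By the parallel-axis theorem, I = I_cm + md² = 0.03984 + 0.03984 = 0.07969 kg·m².
T = 2π√(I/(mgd)) = 2π√(0.07969/(5.03 × 9.80 × 0.0890)) = 0.847 s.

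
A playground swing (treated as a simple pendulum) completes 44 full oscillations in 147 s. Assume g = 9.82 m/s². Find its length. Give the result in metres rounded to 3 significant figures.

2.78 m

T = 147/44 = 3.341 s.
From T = 2π√(L/g), L = gT²/(4π²) = 9.82 × 3.341²/(4π²) = 2.78 m.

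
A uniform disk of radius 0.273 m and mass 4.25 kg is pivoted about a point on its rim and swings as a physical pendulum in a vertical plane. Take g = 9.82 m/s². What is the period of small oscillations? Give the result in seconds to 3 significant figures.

1.28 s

I_cm = ½mr² = 0.1584 kg·m². The pivot is at distance d = 0.273 m from the centre of mass.
By the parallel-axis theorem, I = I_cm + md² = 0.1584 + 0.3167 = 0.4751 kg·m².
T = 2π√(I/(mgd)) = 2π√(0.4751/(4.25 × 9.82 × 0.273)) = 1.28 s.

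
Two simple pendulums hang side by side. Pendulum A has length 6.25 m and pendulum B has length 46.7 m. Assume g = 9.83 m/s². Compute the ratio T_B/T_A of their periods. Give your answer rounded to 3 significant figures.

2.73

T ∝ √L, so T_B/T_A = √(L_B/L_A) = √(46.7/6.25) = 2.73.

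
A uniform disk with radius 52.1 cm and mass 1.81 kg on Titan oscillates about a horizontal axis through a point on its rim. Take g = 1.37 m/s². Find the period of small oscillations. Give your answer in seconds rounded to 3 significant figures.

4.75 s

I_cm = ½mr² = 0.2457 kg·m². The pivot is at distance d = 0.521 m from the centre of mass.
By the parallel-axis theorem, I = I_cm + md² = 0.2457 + 0.4913 = 0.7370 kg·m².
T = 2π√(I/(mgd)) = 2π√(0.7370/(1.81 × 1.37 × 0.521)) = 4.75 s.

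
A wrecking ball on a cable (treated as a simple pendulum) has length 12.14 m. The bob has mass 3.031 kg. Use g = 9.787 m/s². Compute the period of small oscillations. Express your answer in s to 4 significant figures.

T = 2π√(L/g) = 2π√(12.14/9.787) = 2π × 1.1137 = 6.998 s.

6.998 s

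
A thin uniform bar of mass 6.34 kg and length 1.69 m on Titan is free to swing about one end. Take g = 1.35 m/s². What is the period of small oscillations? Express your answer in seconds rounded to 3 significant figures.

For a physical pendulum T = 2π√(I/(mgd)), with d = 0.8450 m from pivot to centre of mass.
I_cm = mL²/12 = 6.34 × 1.69²/12 = 1.509 kg·m²; I = I_cm + md² = 1.509 + 6.34 × 0.8450² = 6.036 kg·m².
T = 2π√(6.036/(6.34 × 1.35 × 0.8450)) = 5.74 s.

5.74 s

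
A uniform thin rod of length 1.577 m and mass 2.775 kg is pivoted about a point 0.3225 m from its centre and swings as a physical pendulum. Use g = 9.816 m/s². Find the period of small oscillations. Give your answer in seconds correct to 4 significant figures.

For a physical pendulum T = 2π√(I/(mgd)), with d = 0.32250 m from pivot to centre of mass.
I_cm = mL²/12 = 2.775 × 1.577²/12 = 0.57510 kg·m²; I = I_cm + md² = 0.57510 + 2.775 × 0.32250² = 0.86372 kg·m².
T = 2π√(0.86372/(2.775 × 9.816 × 0.32250)) = 1.970 s.

1.970 s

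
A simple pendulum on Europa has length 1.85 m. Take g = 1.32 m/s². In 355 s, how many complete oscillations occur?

47

T = 2π√(L/g) = 2π√(1.85/1.32) = 7.438 s.
Number of complete oscillations = ⌊355/7.438⌋ = ⌊47.73⌋ = 47.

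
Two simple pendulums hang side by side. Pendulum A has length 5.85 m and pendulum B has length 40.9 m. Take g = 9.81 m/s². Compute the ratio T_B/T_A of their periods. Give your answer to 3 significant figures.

2.64

T ∝ √L, so T_B/T_A = √(L_B/L_A) = √(40.9/5.85) = 2.64.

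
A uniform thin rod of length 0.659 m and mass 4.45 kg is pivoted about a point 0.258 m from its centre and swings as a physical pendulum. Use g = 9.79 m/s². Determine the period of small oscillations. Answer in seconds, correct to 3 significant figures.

1.27 s

For a physical pendulum T = 2π√(I/(mgd)), with d = 0.2580 m from pivot to centre of mass.
I_cm = mL²/12 = 4.45 × 0.659²/12 = 0.1610 kg·m²; I = I_cm + md² = 0.1610 + 4.45 × 0.2580² = 0.4573 kg·m².
T = 2π√(0.4573/(4.45 × 9.79 × 0.2580)) = 1.27 s.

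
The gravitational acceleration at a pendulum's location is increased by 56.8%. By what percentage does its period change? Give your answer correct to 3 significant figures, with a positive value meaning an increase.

T ∝ 1/√g, so T'/T = 1/√(1.568) = 0.7986.
Percentage change in T = (0.7986 − 1) × 100% = -20.1%.

-20.1%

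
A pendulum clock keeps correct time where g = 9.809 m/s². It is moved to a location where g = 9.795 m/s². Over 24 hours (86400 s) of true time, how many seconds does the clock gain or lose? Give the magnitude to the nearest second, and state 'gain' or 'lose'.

lose 62 s

The clock's period scales as T ∝ 1/√g, so T'/T = √(9.809/9.795) = 1.00071.
In 86400 s of true time the clock registers 86400/1.00071 = 86338.3 s, so it loses 62 s.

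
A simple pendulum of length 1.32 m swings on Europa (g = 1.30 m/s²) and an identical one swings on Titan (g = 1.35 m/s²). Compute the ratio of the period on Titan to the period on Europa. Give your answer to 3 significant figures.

T ∝ 1/√g, so T₂/T₁ = √(g₁/g₂) = √(1.30/1.35) = 0.981.

0.981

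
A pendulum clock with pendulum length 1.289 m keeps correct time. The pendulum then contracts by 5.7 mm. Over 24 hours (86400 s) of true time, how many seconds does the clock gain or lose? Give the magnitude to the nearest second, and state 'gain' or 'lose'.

gain 192 s

T ∝ √L, so T'/T = √(1.28330/1.289) = 0.997787.
In 86400 s of true time the clock registers 86400/0.997787 = 86591.7 s, so it gains 192 s.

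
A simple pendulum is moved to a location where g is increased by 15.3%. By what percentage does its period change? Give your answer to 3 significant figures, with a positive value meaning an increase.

T ∝ 1/√g, so T'/T = 1/√(1.153) = 0.9313.
Percentage change in T = (0.9313 − 1) × 100% = -6.87%.

-6.87%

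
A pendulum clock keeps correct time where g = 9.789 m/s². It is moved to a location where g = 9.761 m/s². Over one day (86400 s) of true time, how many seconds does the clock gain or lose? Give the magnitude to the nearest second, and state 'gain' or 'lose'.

The clock's period scales as T ∝ 1/√g, so T'/T = √(9.789/9.761) = 1.00143.
In 86400 s of true time the clock registers 86400/1.00143 = 86276.3 s, so it loses 124 s.

lose 124 s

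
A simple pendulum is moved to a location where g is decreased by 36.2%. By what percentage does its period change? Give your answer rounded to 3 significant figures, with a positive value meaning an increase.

25.2%

T ∝ 1/√g, so T'/T = 1/√(0.6380) = 1.252.
Percentage change in T = (1.252 − 1) × 100% = 25.2%.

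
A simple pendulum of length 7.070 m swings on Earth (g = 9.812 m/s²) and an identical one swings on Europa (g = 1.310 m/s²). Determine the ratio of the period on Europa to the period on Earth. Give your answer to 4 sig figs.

T ∝ 1/√g, so T₂/T₁ = √(g₁/g₂) = √(9.812/1.310) = 2.737.

2.737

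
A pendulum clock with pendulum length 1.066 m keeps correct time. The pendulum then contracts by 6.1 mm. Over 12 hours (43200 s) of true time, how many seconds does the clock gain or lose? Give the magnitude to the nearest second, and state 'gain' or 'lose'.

gain 124 s

T ∝ √L, so T'/T = √(1.05990/1.066) = 0.997135.
In 43200 s of true time the clock registers 43200/0.997135 = 43324.1 s, so it gains 124 s.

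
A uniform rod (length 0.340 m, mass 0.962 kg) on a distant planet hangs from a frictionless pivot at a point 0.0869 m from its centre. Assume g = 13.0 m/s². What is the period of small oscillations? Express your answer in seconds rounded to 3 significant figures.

For a physical pendulum T = 2π√(I/(mgd)), with d = 0.08690 m from pivot to centre of mass.
I_cm = mL²/12 = 0.962 × 0.340²/12 = 0.009267 kg·m²; I = I_cm + md² = 0.009267 + 0.962 × 0.08690² = 0.01653 kg·m².
T = 2π√(0.01653/(0.962 × 13.0 × 0.08690)) = 0.775 s.

0.775 s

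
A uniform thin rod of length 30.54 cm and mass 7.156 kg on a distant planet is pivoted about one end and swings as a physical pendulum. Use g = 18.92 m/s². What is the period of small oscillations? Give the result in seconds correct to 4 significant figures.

0.6518 s

For a physical pendulum T = 2π√(I/(mgd)), with d = 0.15270 m from pivot to centre of mass.
I_cm = mL²/12 = 7.156 × 0.3054²/12 = 0.055620 kg·m²; I = I_cm + md² = 0.055620 + 7.156 × 0.15270² = 0.22248 kg·m².
T = 2π√(0.22248/(7.156 × 18.92 × 0.15270)) = 0.6518 s.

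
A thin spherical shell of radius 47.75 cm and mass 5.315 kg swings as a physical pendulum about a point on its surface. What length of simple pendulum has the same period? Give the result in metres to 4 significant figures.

0.7958 m

The equivalent simple-pendulum length is L_eq = I/(md), where I is about the pivot and d = 0.47750 m.
I_cm = (2/3)mR² = 0.80790 kg·m², so I = I_cm + md² = 0.80790 + 1.2119 = 2.0198 kg·m².
L_eq = 2.0198/(5.315 × 0.47750) = 0.7958 m.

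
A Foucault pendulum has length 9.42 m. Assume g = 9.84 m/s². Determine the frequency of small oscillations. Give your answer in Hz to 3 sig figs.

T = 2π√(L/g) = 2π√(9.42/9.84) = 6.148 s, so f = 1/T = 0.163 Hz.

0.163 Hz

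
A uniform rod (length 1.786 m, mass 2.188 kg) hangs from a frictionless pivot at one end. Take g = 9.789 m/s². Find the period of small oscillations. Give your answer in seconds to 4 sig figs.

For a physical pendulum T = 2π√(I/(mgd)), with d = 0.89300 m from pivot to centre of mass.
I_cm = mL²/12 = 2.188 × 1.786²/12 = 0.58161 kg·m²; I = I_cm + md² = 0.58161 + 2.188 × 0.89300² = 2.3264 kg·m².
T = 2π√(2.3264/(2.188 × 9.789 × 0.89300)) = 2.191 s.

2.191 s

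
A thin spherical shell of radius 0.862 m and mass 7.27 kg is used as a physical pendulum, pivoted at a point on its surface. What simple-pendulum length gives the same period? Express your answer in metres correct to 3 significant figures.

1.44 m

The equivalent simple-pendulum length is L_eq = I/(md), where I is about the pivot and d = 0.8620 m.
I_cm = (2/3)mR² = 3.601 kg·m², so I = I_cm + md² = 3.601 + 5.402 = 9.003 kg·m².
L_eq = 9.003/(7.27 × 0.8620) = 1.44 m.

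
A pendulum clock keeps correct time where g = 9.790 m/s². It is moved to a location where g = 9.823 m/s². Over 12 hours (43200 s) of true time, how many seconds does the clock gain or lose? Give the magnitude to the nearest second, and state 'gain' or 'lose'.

gain 73 s

The clock's period scales as T ∝ 1/√g, so T'/T = √(9.790/9.823) = 0.998319.
In 43200 s of true time the clock registers 43200/0.998319 = 43272.7 s, so it gains 73 s.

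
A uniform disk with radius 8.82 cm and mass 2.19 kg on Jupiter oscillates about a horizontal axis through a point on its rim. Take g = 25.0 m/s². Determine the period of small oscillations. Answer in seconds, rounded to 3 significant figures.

0.457 s

I_cm = ½mr² = 0.008518 kg·m². The pivot is at distance d = 0.0882 m from the centre of mass.
By the parallel-axis theorem, I = I_cm + md² = 0.008518 + 0.01704 = 0.02555 kg·m².
T = 2π√(I/(mgd)) = 2π√(0.02555/(2.19 × 25.0 × 0.0882)) = 0.457 s.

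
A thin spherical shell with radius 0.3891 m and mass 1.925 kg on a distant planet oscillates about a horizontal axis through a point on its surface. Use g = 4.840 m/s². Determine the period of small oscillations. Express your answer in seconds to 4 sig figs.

I_cm = (2/3)mr² = 0.19430 kg·m². The pivot is at distance d = 0.3891 m from the centre of mass.
By the parallel-axis theorem, I = I_cm + md² = 0.19430 + 0.29144 = 0.48574 kg·m².
T = 2π√(I/(mgd)) = 2π√(0.48574/(1.925 × 4.840 × 0.3891)) = 2.300 s.

2.300 s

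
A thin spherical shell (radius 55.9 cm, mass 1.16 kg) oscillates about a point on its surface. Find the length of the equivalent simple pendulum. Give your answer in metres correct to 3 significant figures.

The equivalent simple-pendulum length is L_eq = I/(md), where I is about the pivot and d = 0.5590 m.
I_cm = (2/3)mR² = 0.2417 kg·m², so I = I_cm + md² = 0.2417 + 0.3625 = 0.6041 kg·m².
L_eq = 0.6041/(1.16 × 0.5590) = 0.932 m.

0.932 m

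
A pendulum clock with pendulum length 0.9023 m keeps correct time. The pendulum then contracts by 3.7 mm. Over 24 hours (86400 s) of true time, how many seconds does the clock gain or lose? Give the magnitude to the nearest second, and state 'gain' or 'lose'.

gain 178 s

T ∝ √L, so T'/T = √(0.89860/0.9023) = 0.997948.
In 86400 s of true time the clock registers 86400/0.997948 = 86577.7 s, so it gains 178 s.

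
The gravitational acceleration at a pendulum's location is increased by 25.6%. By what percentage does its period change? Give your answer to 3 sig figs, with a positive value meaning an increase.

-10.8%

T ∝ 1/√g, so T'/T = 1/√(1.256) = 0.8923.
Percentage change in T = (0.8923 − 1) × 100% = -10.8%.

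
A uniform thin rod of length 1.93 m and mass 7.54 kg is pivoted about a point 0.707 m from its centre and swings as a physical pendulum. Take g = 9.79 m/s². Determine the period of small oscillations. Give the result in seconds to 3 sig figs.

For a physical pendulum T = 2π√(I/(mgd)), with d = 0.7070 m from pivot to centre of mass.
I_cm = mL²/12 = 7.54 × 1.93²/12 = 2.340 kg·m²; I = I_cm + md² = 2.340 + 7.54 × 0.7070² = 6.109 kg·m².
T = 2π√(6.109/(7.54 × 9.79 × 0.7070)) = 2.15 s.

2.15 s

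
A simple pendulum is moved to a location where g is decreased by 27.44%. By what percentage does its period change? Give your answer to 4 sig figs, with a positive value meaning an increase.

17.40%

T ∝ 1/√g, so T'/T = 1/√(0.72560) = 1.1740.
Percentage change in T = (1.1740 − 1) × 100% = 17.40%.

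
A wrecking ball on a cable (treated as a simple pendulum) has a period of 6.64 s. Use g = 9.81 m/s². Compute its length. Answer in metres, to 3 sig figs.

11.0 m

From T = 2π√(L/g), L = gT²/(4π²) = 9.81 × 6.640²/(4π²) = 11.0 m.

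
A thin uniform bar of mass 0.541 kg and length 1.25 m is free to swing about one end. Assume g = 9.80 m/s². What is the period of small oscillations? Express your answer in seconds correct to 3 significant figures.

For a physical pendulum T = 2π√(I/(mgd)), with d = 0.6250 m from pivot to centre of mass.
I_cm = mL²/12 = 0.541 × 1.25²/12 = 0.07044 kg·m²; I = I_cm + md² = 0.07044 + 0.541 × 0.6250² = 0.2818 kg·m².
T = 2π√(0.2818/(0.541 × 9.80 × 0.6250)) = 1.83 s.

1.83 s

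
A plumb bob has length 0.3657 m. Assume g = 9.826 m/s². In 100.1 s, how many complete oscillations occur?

T = 2π√(L/g) = 2π√(0.3657/9.826) = 1.2121 s.
Number of complete oscillations = ⌊100.1/1.2121⌋ = ⌊82.581⌋ = 82.

82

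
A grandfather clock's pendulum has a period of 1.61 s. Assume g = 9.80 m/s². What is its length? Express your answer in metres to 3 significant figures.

From T = 2π√(L/g), L = gT²/(4π²) = 9.80 × 1.610²/(4π²) = 0.643 m.

0.643 m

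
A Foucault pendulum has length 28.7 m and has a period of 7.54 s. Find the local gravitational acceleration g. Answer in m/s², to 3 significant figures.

19.9 m/s²

From T = 2π√(L/g), g = 4π²L/T² = 4π² × 28.7/7.540² = 19.9 m/s².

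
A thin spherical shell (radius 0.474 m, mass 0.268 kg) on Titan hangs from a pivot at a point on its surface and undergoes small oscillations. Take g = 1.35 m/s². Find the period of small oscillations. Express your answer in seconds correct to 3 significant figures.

I_cm = (2/3)mr² = 0.04014 kg·m². The pivot is at distance d = 0.474 m from the centre of mass.
By the parallel-axis theorem, I = I_cm + md² = 0.04014 + 0.06021 = 0.1004 kg·m².
T = 2π√(I/(mgd)) = 2π√(0.1004/(0.268 × 1.35 × 0.474)) = 4.81 s.

4.81 s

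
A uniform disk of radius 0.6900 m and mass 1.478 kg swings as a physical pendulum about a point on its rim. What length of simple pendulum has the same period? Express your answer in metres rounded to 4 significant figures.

The equivalent simple-pendulum length is L_eq = I/(md), where I is about the pivot and d = 0.69000 m.
I_cm = ½mR² = 0.35184 kg·m², so I = I_cm + md² = 0.35184 + 0.70368 = 1.0555 kg·m².
L_eq = 1.0555/(1.478 × 0.69000) = 1.035 m.

1.035 m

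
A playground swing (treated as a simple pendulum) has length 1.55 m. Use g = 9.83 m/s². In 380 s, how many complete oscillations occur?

152

T = 2π√(L/g) = 2π√(1.55/9.83) = 2.495 s.
Number of complete oscillations = ⌊380/2.495⌋ = ⌊152.3⌋ = 152.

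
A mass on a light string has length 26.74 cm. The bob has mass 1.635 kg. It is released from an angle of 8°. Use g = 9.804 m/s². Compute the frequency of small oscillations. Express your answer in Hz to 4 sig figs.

0.9637 Hz

T = 2π√(L/g) = 2π√(0.2674/9.804) = 1.0377 s, so f = 1/T = 0.9637 Hz.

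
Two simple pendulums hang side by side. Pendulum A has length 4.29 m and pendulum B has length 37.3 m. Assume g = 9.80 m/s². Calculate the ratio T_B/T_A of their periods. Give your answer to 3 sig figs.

T ∝ √L, so T_B/T_A = √(L_B/L_A) = √(37.3/4.29) = 2.95.

2.95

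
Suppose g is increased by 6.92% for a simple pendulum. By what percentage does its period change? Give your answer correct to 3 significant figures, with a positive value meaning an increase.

T ∝ 1/√g, so T'/T = 1/√(1.069) = 0.9671.
Percentage change in T = (0.9671 − 1) × 100% = -3.29%.

-3.29%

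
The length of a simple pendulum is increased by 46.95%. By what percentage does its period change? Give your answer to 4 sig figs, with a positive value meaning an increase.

T ∝ √L, so T'/T = √(1.4695) = 1.2122.
Percentage change in T = (1.2122 − 1) × 100% = 21.22%.

21.22%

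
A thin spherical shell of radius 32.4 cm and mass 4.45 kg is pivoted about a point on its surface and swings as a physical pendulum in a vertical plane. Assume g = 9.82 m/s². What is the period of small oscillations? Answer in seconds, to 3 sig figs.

1.47 s

I_cm = (2/3)mr² = 0.3114 kg·m². The pivot is at distance d = 0.324 m from the centre of mass.
By the parallel-axis theorem, I = I_cm + md² = 0.3114 + 0.4671 = 0.7786 kg·m².
T = 2π√(I/(mgd)) = 2π√(0.7786/(4.45 × 9.82 × 0.324)) = 1.47 s.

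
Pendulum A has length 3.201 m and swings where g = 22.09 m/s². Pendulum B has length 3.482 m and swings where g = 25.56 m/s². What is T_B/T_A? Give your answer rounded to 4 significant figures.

T = 2π√(L/g), so T_B/T_A = √((L_B/g_B)/(L_A/g_A)) = √((3.482/25.56)/(3.201/22.09)) = 0.9696.

0.9696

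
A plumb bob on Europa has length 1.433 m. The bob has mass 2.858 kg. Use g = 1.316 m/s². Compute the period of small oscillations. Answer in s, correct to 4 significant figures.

T = 2π√(L/g) = 2π√(1.433/1.316) = 2π × 1.0435 = 6.557 s.

6.557 s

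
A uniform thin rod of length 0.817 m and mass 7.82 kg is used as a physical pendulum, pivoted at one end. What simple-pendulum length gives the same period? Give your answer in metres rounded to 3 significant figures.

The equivalent simple-pendulum length is L_eq = I/(md), where I is about the pivot and d = 0.4085 m.
I_cm = (1/12)mL² = 0.4350 kg·m², so I = I_cm + md² = 0.4350 + 1.305 = 1.740 kg·m².
L_eq = 1.740/(7.82 × 0.4085) = 0.545 m.

0.545 m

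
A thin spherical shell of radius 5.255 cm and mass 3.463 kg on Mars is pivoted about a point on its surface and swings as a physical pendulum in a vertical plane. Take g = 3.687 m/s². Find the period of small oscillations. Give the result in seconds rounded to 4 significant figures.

I_cm = (2/3)mr² = 0.0063754 kg·m². The pivot is at distance d = 0.05255 m from the centre of mass.
By the parallel-axis theorem, I = I_cm + md² = 0.0063754 + 0.0095631 = 0.015938 kg·m².
T = 2π√(I/(mgd)) = 2π√(0.015938/(3.463 × 3.687 × 0.05255)) = 0.9684 s.

0.9684 s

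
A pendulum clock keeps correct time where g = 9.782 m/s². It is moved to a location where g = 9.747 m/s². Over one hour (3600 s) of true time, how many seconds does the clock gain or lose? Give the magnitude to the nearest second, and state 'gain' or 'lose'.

lose 6 s

The clock's period scales as T ∝ 1/√g, so T'/T = √(9.782/9.747) = 1.00179.
In 3600 s of true time the clock registers 3600/1.00179 = 3593.6 s, so it loses 6 s.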